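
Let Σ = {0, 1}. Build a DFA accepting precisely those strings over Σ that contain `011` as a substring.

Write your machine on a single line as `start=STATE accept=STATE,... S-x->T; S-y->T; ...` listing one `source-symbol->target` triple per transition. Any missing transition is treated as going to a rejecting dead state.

start=S0; accept=S3; S0-0->S1; S0-1->S0; S1-0->S1; S1-1->S2; S2-0->S1; S2-1->S3; S3-0->S3; S3-1->S3

Track how much of `011` has been matched so far: state S0 is no progress, S3 is the absorbing accept state reached once `011` has occurred. Intermediate states record partial matches; on a mismatch, fall back to the longest reusable overlap.
With 4 states:
        0   1  
>  S0   S1  S0 
   S1   S1  S2 
   S2   S1  S3 
 * S3   S3  S3 
(> = start, * = accepting)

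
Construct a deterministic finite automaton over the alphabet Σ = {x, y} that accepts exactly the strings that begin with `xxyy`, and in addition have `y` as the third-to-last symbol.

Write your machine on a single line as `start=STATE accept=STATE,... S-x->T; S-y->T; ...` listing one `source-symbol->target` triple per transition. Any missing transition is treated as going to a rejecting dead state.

Run two small machines in parallel and take their product. One (6 states) tracks whether the input so far still matches the prefix `xxyy`; the other (15 states) tracks the last 3 symbols read. Each combined state is a pair, one component from each; accept when both components accept. Minimizing collapses redundant product states.
A 13-state machine:
          x    y  
>  q0     q1   q2 
   q1     q3   q2 
   q2     q2   q2 
   q3     q2   q4 
   q4     q2   q5 
   q5     q6   q7 
 * q6     q8   q9 
 * q7     q6   q7 
 * q8    q10  q11 
 * q9    q12   q5 
   q10   q10  q11 
   q11   q12   q5 
   q12    q8   q9 
(> = start, * = accepting)

start=q0; accept=q6,q7,q8,q9; q0-x->q1; q0-y->q2; q1-x->q3; q1-y->q2; q2-x->q2; q2-y->q2; q3-x->q2; q3-y->q4; q4-x->q2; q4-y->q5; q5-x->q6; q5-y->q7; q6-x->q8; q6-y->q9; q7-x->q6; q7-y->q7; q8-x->q10; q8-y->q11; q9-x->q12; q9-y->q5; q10-x->q10; q10-y->q11; q11-x->q12; q11-y->q5; q12-x->q8; q12-y->q9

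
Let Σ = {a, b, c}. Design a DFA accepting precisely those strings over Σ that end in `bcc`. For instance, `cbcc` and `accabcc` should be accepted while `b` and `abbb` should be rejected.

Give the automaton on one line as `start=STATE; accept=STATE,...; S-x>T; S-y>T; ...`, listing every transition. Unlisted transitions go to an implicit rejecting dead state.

Remember how much of `bcc` the current input suffix matches. State q0 means no match yet; q1 means the last symbol is `b`; q2 means the last 2 symbols are `bc`; q3 means the last 3 symbols are `bcc`. Only q3 accepts. On a mismatch, fall back to the longest proper suffix that is still a prefix of `bcc`.
A 4-state machine:
        a   b   c  
>  q0   q0  q1  q0 
   q1   q0  q1  q2 
   q2   q0  q1  q3 
 * q3   q0  q1  q0 
(> = start, * = accepting)

start=q0; accept=q3; q0-a>q0; q0-b>q1; q0-c>q0; q1-a>q0; q1-b>q1; q1-c>q2; q2-a>q0; q2-b>q1; q2-c>q3; q3-a>q0; q3-b>q1; q3-c>q0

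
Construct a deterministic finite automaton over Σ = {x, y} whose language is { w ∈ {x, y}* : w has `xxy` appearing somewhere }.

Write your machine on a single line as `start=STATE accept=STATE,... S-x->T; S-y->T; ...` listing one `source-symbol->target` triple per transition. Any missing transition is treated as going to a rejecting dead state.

start=A; accept=D; A-x->B; A-y->A; B-x->C; B-y->A; C-x->C; C-y->D; D-x->D; D-y->D

Track how much of `xxy` has been matched so far: state A is no progress, D is the absorbing accept state reached once `xxy` has occurred. Intermediate states record partial matches; on a mismatch, fall back to the longest reusable overlap.
A 4-state machine:
       x  y 
>  A   B  A 
   B   C  A 
   C   C  D 
 * D   D  D 
(> = start, * = accepting)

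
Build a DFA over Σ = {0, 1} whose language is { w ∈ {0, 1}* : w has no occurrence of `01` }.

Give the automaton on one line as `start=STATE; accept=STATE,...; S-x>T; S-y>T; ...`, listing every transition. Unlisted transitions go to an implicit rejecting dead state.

start=q0; accept=q0,q1; q0-0>q1; q0-1>q0; q1-0>q1; q1-1>q2; q2-0>q2; q2-1>q2

Track partial matches of the forbidden pattern `01`. State q2 is a dead state reached once `01` has occurred; every other state accepts. q0 means no part of `01` is currently matched.
With 3 states:
        0   1  
>* q0   q1  q0 
 * q1   q1  q2 
   q2   q2  q2 
(> = start, * = accepting)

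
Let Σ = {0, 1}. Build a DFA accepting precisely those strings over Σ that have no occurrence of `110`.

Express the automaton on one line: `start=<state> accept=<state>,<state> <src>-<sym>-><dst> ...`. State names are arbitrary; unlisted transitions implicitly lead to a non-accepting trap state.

start=A accept=A,B,C A-0->A A-1->B B-0->A B-1->C C-0->D C-1->C D-0->D D-1->D

This is the complement of 'contains `110`'. Use the same substring-matching states — A through D holding how much of `110` has just been matched — but flip the accepting set: everything except the trap D accepts.
A 4-state machine:
       0  1 
>* A   A  B 
 * B   A  C 
 * C   D  C 
   D   D  D 
(> = start, * = accepting)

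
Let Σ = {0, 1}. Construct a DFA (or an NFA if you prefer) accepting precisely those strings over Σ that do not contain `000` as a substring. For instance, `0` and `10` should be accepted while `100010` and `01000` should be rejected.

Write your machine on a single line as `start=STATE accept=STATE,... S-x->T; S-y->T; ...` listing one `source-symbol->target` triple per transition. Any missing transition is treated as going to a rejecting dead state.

This is the complement of 'contains `000`'. Use the same substring-matching states — S0 through S3 holding how much of `000` has just been matched — but flip the accepting set: everything except the trap S3 accepts.
4 states suffice.
        0   1  
>* S0   S1  S0 
 * S1   S2  S0 
 * S2   S3  S0 
   S3   S3  S3 
(> = start, * = accepting)

start=S0; accept=S0,S1,S2; S0-0->S1; S0-1->S0; S1-0->S2; S1-1->S0; S2-0->S3; S2-1->S0; S3-0->S3; S3-1->S3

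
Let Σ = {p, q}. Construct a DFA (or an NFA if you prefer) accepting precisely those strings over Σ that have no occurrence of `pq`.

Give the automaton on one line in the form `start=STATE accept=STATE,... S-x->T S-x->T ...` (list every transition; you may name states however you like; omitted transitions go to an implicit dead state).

Track partial matches of the forbidden pattern `pq`. State S2 is a dead state reached once `pq` has occurred; every other state accepts. S0 means no part of `pq` is currently matched.
A 3-state machine:
        p   q  
>* S0   S1  S0 
 * S1   S1  S2 
   S2   S2  S2 
(> = start, * = accepting)

start=S0 accept=S0,S1 S0-p->S1 S0-q->S0 S1-p->S1 S1-q->S2 S2-p->S2 S2-q->S2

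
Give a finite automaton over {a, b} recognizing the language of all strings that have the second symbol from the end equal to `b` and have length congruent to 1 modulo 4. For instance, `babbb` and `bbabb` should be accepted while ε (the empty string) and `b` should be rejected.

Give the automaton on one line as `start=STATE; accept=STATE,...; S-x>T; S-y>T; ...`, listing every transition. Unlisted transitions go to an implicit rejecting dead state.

Build one automaton per condition and run them in lockstep. One (7 states) tracks the last 2 symbols read; the other (4 states) tracks the input length modulo 4. Each combined state is a pair, one component from each; accept when both components accept.
          a    b  
>  q0     q1   q2 
   q1     q3   q4 
   q2     q5   q6 
   q3     q7   q8 
   q4     q9  q10 
   q5     q7   q8 
   q6     q9  q10 
   q7    q11  q12 
   q8    q13  q14 
   q9    q11  q12 
   q10   q13  q14 
   q11   q15  q16 
   q12   q17  q18 
   q13   q15  q16 
   q14   q17  q18 
   q15    q3   q4 
   q16    q5   q6 
 * q17    q3   q4 
 * q18    q5   q6 
(> = start, * = accepting)

start=q0; accept=q17,q18; q0-a>q1; q0-b>q2; q1-a>q3; q1-b>q4; q2-a>q5; q2-b>q6; q3-a>q7; q3-b>q8; q4-a>q9; q4-b>q10; q5-a>q7; q5-b>q8; q6-a>q9; q6-b>q10; q7-a>q11; q7-b>q12; q8-a>q13; q8-b>q14; q9-a>q11; q9-b>q12; q10-a>q13; q10-b>q14; q11-a>q15; q11-b>q16; q12-a>q17; q12-b>q18; q13-a>q15; q13-b>q16; q14-a>q17; q14-b>q18; q15-a>q3; q15-b>q4; q16-a>q5; q16-b>q6; q17-a>q3; q17-b>q4; q18-a>q5; q18-b>q6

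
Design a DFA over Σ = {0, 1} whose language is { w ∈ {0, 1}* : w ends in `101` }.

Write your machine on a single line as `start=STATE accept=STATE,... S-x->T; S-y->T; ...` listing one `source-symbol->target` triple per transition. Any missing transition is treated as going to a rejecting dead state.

start=s0; accept=s3; s0-0->s0; s0-1->s1; s1-0->s2; s1-1->s1; s2-0->s0; s2-1->s3; s3-0->s2; s3-1->s1

Let each state record the length of the longest suffix of the input read so far that is also a prefix of `101`. s1 means the last symbol is `1`; s2 means the last 2 symbols are `10`; s3 means the last 3 symbols are `101`. Accept only at s3, where the string currently ends in `101`.
A 4-state machine:
        0   1  
>  s0   s0  s1 
   s1   s2  s1 
   s2   s0  s3 
 * s3   s2  s1 
(> = start, * = accepting)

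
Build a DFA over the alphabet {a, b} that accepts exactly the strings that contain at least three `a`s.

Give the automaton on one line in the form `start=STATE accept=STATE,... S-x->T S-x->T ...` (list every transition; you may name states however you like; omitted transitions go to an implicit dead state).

start=s0 accept=s3,s4 s0-a->s1 s0-b->s0 s1-a->s2 s1-b->s1 s2-a->s3 s2-b->s2 s3-a->s4 s3-b->s3 s4-a->s4 s4-b->s4

Only the number of `a`s matters, and only up to 4. Make a chain s0 → s1 → s2 → s3 → s4 advanced by each `a` (with s4 absorbing); every other symbol self-loops. The accepting set is {s3, s4}.
A 5-state machine:
        a   b  
>  s0   s1  s0 
   s1   s2  s1 
   s2   s3  s2 
 * s3   s4  s3 
 * s4   s4  s4 
(> = start, * = accepting)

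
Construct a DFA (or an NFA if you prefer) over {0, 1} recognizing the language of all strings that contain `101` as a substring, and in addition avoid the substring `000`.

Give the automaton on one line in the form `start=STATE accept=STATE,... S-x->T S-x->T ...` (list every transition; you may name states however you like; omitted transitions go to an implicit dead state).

start=A accept=G,H,I A-0->B A-1->C B-0->D B-1->C C-0->E C-1->C D-0->F D-1->C E-0->D E-1->G F-0->F F-1->F G-0->H G-1->G H-0->I H-1->G I-0->F I-1->G

Run two small machines in parallel and take their product. The first has 4 states tracking whether and how much of `101` has been seen; the second has 4 states tracking partial matches of the forbidden pattern `000`. A product state is a pair (one from each), accepting exactly when both do. Minimizing collapses redundant product states.
A 9-state machine:
       0  1 
>  A   B  C 
   B   D  C 
   C   E  C 
   D   F  C 
   E   D  G 
   F   F  F 
 * G   H  G 
 * H   I  G 
 * I   F  G 
(> = start, * = accepting)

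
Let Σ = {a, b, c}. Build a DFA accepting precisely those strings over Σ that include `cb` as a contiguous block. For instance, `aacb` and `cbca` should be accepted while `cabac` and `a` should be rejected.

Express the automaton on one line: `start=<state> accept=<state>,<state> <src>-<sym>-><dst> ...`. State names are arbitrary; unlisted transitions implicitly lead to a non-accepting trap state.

start=s0 accept=s2 s0-a->s0 s0-b->s0 s0-c->s1 s1-a->s0 s1-b->s2 s1-c->s1 s2-a->s2 s2-b->s2 s2-c->s2

Track how much of `cb` has been matched so far: state s0 is no progress, s2 is the absorbing accept state reached once `cb` has occurred. Intermediate states record partial matches; on a mismatch, fall back to the longest reusable overlap.
        a   b   c  
>  s0   s0  s0  s1 
   s1   s0  s2  s1 
 * s2   s2  s2  s2 
(> = start, * = accepting)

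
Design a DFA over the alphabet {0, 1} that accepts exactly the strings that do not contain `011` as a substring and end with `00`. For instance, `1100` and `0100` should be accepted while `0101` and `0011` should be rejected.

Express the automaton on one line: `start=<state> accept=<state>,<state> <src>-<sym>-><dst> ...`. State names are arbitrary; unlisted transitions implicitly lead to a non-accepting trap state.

Handle the two conditions separately and then intersect. One (4 states) tracks partial matches of the forbidden pattern `011`; the other (3 states) tracks how much of the suffix `00` has currently been matched. Each combined state is a pair, one component from each; accept when both components accept. After merging equivalent states the machine shrinks.
A 5-state machine:
        0   1  
>  q0   q1  q0 
   q1   q2  q3 
 * q2   q2  q3 
   q3   q1  q4 
   q4   q4  q4 
(> = start, * = accepting)

start=q0 accept=q2 q0-0->q1 q0-1->q0 q1-0->q2 q1-1->q3 q2-0->q2 q2-1->q3 q3-0->q1 q3-1->q4 q4-0->q4 q4-1->q4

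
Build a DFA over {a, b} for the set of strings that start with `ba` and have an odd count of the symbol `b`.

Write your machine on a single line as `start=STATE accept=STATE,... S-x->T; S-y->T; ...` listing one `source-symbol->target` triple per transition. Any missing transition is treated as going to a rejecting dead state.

Handle the two conditions separately and then intersect. The first has 4 states tracking whether the input so far still matches the prefix `ba`; the second has 2 states tracking the count of `b`s modulo 2. A product state is a pair (one from each), accepting exactly when both do.
A 6-state machine:
        a   b  
>  s0   s1  s2 
   s1   s1  s3 
   s2   s4  s1 
   s3   s3  s1 
 * s4   s4  s5 
   s5   s5  s4 
(> = start, * = accepting)

start=s0; accept=s4; s0-a->s1; s0-b->s2; s1-a->s1; s1-b->s3; s2-a->s4; s2-b->s1; s3-a->s3; s3-b->s1; s4-a->s4; s4-b->s5; s5-a->s5; s5-b->s4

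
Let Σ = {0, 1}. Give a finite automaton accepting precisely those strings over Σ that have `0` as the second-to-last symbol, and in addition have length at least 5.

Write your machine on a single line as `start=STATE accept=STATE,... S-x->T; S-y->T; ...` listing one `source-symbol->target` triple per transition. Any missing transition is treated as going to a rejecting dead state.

Handle the two conditions separately and then intersect. The first has 7 states tracking the last 2 symbols read; the second has 7 states tracking the input length, saturating at 6. A product state is a pair (one from each), accepting exactly when both do. Minimizing collapses redundant product states.
        0   1  
>  s0   s1  s1 
   s1   s2  s2 
   s2   s3  s3 
   s3   s4  s3 
   s4   s5  s6 
 * s5   s5  s6 
 * s6   s4  s3 
(> = start, * = accepting)

start=s0; accept=s5,s6; s0-0->s1; s0-1->s1; s1-0->s2; s1-1->s2; s2-0->s3; s2-1->s3; s3-0->s4; s3-1->s3; s4-0->s5; s4-1->s6; s5-0->s5; s5-1->s6; s6-0->s4; s6-1->s3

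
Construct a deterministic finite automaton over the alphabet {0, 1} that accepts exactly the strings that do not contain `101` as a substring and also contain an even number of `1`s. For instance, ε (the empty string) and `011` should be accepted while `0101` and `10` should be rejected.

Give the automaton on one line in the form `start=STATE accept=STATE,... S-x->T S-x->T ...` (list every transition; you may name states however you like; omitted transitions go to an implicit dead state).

start=A accept=A,D,G A-0->A A-1->B B-0->C B-1->D C-0->E C-1->F D-0->G D-1->B E-0->E E-1->D F-0->F F-1->F G-0->A G-1->F

Run two small machines in parallel and take their product. One (4 states) tracks partial matches of the forbidden pattern `101`; the other (2 states) tracks the count of `1`s modulo 2. Each combined state is a pair, one component from each; accept when both components accept. Minimizing collapses redundant product states.
A 7-state machine:
       0  1 
>* A   A  B 
   B   C  D 
   C   E  F 
 * D   G  B 
   E   E  D 
   F   F  F 
 * G   A  F 
(> = start, * = accepting)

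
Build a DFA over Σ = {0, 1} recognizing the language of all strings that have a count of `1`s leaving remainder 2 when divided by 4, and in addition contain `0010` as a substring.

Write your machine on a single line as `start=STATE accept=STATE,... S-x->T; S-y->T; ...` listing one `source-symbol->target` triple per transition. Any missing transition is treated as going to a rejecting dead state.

Build one automaton per condition and run them in lockstep. One (4 states) tracks the count of `1`s modulo 4; the other (5 states) tracks whether and how much of `0010` has been seen. Each combined state is a pair, one component from each; accept when both components accept.
          0    1  
>  q0     q1   q2 
   q1     q3   q2 
   q2     q4   q5 
   q3     q3   q6 
   q4     q7   q5 
   q5     q8   q9 
   q6    q10   q5 
   q7     q7  q11 
   q8    q12   q9 
   q9    q13   q0 
   q10   q10  q14 
   q11   q14   q9 
   q12   q12  q15 
   q13   q16   q0 
 * q14   q14  q17 
   q15   q17   q0 
   q16   q16  q18 
   q17   q17  q19 
   q18   q19   q2 
   q19   q19  q10 
(> = start, * = accepting)

start=q0; accept=q14; q0-0->q1; q0-1->q2; q1-0->q3; q1-1->q2; q2-0->q4; q2-1->q5; q3-0->q3; q3-1->q6; q4-0->q7; q4-1->q5; q5-0->q8; q5-1->q9; q6-0->q10; q6-1->q5; q7-0->q7; q7-1->q11; q8-0->q12; q8-1->q9; q9-0->q13; q9-1->q0; q10-0->q10; q10-1->q14; q11-0->q14; q11-1->q9; q12-0->q12; q12-1->q15; q13-0->q16; q13-1->q0; q14-0->q14; q14-1->q17; q15-0->q17; q15-1->q0; q16-0->q16; q16-1->q18; q17-0->q17; q17-1->q19; q18-0->q19; q18-1->q2; q19-0->q19; q19-1->q10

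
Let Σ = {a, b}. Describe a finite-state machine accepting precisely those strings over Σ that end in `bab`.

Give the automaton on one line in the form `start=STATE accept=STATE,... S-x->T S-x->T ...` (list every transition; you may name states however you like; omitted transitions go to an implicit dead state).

Remember how much of `bab` the current input suffix matches. State q0 means no match yet; q1 means the last symbol is `b`; q2 means the last 2 symbols are `ba`; q3 means the last 3 symbols are `bab`. Only q3 accepts. On a mismatch, fall back to the longest proper suffix that is still a prefix of `bab`.
With 4 states:
        a   b  
>  q0   q0  q1 
   q1   q2  q1 
   q2   q0  q3 
 * q3   q2  q1 
(> = start, * = accepting)

start=q0 accept=q3 q0-a->q0 q0-b->q1 q1-a->q2 q1-b->q1 q2-a->q0 q2-b->q3 q3-a->q2 q3-b->q1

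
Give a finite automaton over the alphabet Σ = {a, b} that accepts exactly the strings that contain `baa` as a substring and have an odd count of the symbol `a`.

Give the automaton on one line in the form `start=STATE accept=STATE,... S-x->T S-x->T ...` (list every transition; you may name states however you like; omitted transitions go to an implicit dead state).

start=s0 accept=s7 s0-a->s1 s0-b->s2 s1-a->s0 s1-b->s3 s2-a->s4 s2-b->s2 s3-a->s5 s3-b->s3 s4-a->s6 s4-b->s3 s5-a->s7 s5-b->s2 s6-a->s7 s6-b->s6 s7-a->s6 s7-b->s7

Run two small machines in parallel and take their product. The first has 4 states tracking whether and how much of `baa` has been seen; the second has 2 states tracking the count of `a`s modulo 2. A product state is a pair (one from each), accepting exactly when both do.
8 states suffice.
        a   b  
>  s0   s1  s2 
   s1   s0  s3 
   s2   s4  s2 
   s3   s5  s3 
   s4   s6  s3 
   s5   s7  s2 
   s6   s7  s6 
 * s7   s6  s7 
(> = start, * = accepting)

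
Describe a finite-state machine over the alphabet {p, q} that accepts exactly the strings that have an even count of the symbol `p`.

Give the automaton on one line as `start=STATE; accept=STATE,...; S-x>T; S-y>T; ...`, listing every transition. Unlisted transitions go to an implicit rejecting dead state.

start=S0; accept=S0; S0-p>S1; S0-q>S0; S1-p>S0; S1-q>S1

The only thing that matters is how many `p`s have appeared, reduced mod 2. Use one state per residue: S0 for 0, …, S1 for 1. Reading `p` moves to the next residue; anything else stays put. S0 is accepting.
2 states suffice.
        p   q  
>* S0   S1  S0 
   S1   S0  S1 
(> = start, * = accepting)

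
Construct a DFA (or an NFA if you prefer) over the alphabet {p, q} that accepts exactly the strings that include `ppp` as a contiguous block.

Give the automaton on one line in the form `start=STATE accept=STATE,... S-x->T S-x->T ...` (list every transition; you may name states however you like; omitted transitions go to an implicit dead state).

Track how much of `ppp` has been matched so far: state s0 is no progress, s3 is the absorbing accept state reached once `ppp` has occurred. Intermediate states record partial matches; on a mismatch, fall back to the longest reusable overlap.
A 4-state machine:
        p   q  
>  s0   s1  s0 
   s1   s2  s0 
   s2   s3  s0 
 * s3   s3  s3 
(> = start, * = accepting)

start=s0 accept=s3 s0-p->s1 s0-q->s0 s1-p->s2 s1-q->s0 s2-p->s3 s2-q->s0 s3-p->s3 s3-q->s3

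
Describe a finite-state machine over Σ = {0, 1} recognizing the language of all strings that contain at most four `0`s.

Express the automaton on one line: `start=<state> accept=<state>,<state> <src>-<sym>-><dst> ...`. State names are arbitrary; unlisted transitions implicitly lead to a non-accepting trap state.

start=A accept=A,B,C,D,E A-0->B A-1->A B-0->C B-1->B C-0->D C-1->C D-0->E D-1->D E-0->F E-1->E F-0->F F-1->F

Count `0`s, saturating at 5: states A through E mean 0 through 4 `0`s seen; F means more than 4. Each `0` increments (capped at F); other symbols loop. Accept from {A, B, C, D, E}.
6 states suffice.
       0  1 
>* A   B  A 
 * B   C  B 
 * C   D  C 
 * D   E  D 
 * E   F  E 
   F   F  F 
(> = start, * = accepting)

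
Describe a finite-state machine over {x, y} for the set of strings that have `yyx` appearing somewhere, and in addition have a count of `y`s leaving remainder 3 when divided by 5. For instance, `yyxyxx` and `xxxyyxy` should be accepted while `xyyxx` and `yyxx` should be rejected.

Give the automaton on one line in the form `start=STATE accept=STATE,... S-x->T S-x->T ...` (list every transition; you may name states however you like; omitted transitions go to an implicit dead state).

Handle the two conditions separately and then intersect. The first has 4 states tracking whether and how much of `yyx` has been seen; the second has 5 states tracking the count of `y`s modulo 5. A product state is a pair (one from each), accepting exactly when both do.
          x    y  
>  q0     q0   q1 
   q1     q2   q3 
   q2     q2   q4 
   q3     q5   q6 
   q4     q7   q6 
   q5     q5   q8 
   q6     q8   q9 
   q7     q7  q10 
 * q8     q8  q11 
   q9    q11  q12 
   q10   q13   q9 
   q11   q11  q14 
   q12   q14  q15 
   q13   q13  q16 
   q14   q14  q17 
   q15   q17   q3 
   q16   q18  q12 
   q17   q17   q5 
   q18   q18  q19 
   q19    q0  q15 
(> = start, * = accepting)

start=q0 accept=q8 q0-x->q0 q0-y->q1 q1-x->q2 q1-y->q3 q2-x->q2 q2-y->q4 q3-x->q5 q3-y->q6 q4-x->q7 q4-y->q6 q5-x->q5 q5-y->q8 q6-x->q8 q6-y->q9 q7-x->q7 q7-y->q10 q8-x->q8 q8-y->q11 q9-x->q11 q9-y->q12 q10-x->q13 q10-y->q9 q11-x->q11 q11-y->q14 q12-x->q14 q12-y->q15 q13-x->q13 q13-y->q16 q14-x->q14 q14-y->q17 q15-x->q17 q15-y->q3 q16-x->q18 q16-y->q12 q17-x->q17 q17-y->q5 q18-x->q18 q18-y->q19 q19-x->q0 q19-y->q15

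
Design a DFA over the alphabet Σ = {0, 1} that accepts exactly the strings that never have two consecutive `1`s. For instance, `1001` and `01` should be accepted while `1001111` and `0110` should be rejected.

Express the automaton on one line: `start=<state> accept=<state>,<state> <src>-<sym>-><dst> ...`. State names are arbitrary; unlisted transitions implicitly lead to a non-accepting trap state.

start=A accept=A,B A-0->A A-1->B B-0->A B-1->C C-0->C C-1->C

Track partial matches of the forbidden pattern `11`. State C is a dead state reached once `11` has occurred; every other state accepts. A means no part of `11` is currently matched.
       0  1 
>* A   A  B 
 * B   A  C 
   C   C  C 
(> = start, * = accepting)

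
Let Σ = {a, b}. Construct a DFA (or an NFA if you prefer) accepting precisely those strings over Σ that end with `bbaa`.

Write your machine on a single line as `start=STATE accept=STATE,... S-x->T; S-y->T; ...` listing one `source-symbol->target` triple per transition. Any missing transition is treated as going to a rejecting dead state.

start=S0; accept=S4; S0-a->S0; S0-b->S1; S1-a->S0; S1-b->S2; S2-a->S3; S2-b->S2; S3-a->S4; S3-b->S1; S4-a->S0; S4-b->S1

Let each state record the length of the longest suffix of the input read so far that is also a prefix of `bbaa`. S1 means the last symbol is `b`; S2 means the last 2 symbols are `bb`; S3 means the last 3 symbols are `bba`; S4 means the last 4 symbols are `bbaa`. Accept only at S4, where the string currently ends in `bbaa`.
A 5-state machine:
        a   b  
>  S0   S0  S1 
   S1   S0  S2 
   S2   S3  S2 
   S3   S4  S1 
 * S4   S0  S1 
(> = start, * = accepting)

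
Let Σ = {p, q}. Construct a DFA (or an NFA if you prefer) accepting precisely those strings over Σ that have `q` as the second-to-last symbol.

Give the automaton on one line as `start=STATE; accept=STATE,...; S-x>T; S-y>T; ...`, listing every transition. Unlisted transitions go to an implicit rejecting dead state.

start=s0; accept=s5,s6; s0-p>s1; s0-q>s2; s1-p>s3; s1-q>s4; s2-p>s5; s2-q>s6; s3-p>s3; s3-q>s4; s4-p>s5; s4-q>s6; s5-p>s3; s5-q>s4; s6-p>s5; s6-q>s6

A DFA must remember the last 2 symbols (since which symbol is second-to-last isn't known until the input ends). Use one state per possible window of the last ≤2 symbols; accept from those whose window starts with `q`.
7 states suffice.
        p   q  
>  s0   s1  s2 
   s1   s3  s4 
   s2   s5  s6 
   s3   s3  s4 
   s4   s5  s6 
 * s5   s3  s4 
 * s6   s5  s6 
(> = start, * = accepting)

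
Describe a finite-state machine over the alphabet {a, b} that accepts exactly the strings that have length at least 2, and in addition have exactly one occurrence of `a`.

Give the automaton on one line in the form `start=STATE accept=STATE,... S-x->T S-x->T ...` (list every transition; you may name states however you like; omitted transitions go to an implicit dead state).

Run two small machines in parallel and take their product. One (4 states) tracks the input length, saturating at 3; the other (3 states) tracks the count of `a`s, saturating at 2. Each combined state is a pair, one component from each; accept when both components accept.
With 9 states:
        a   b  
>  q0   q1  q2 
   q1   q3  q4 
   q2   q4  q5 
   q3   q6  q6 
 * q4   q6  q7 
   q5   q7  q8 
   q6   q6  q6 
 * q7   q6  q7 
   q8   q7  q8 
(> = start, * = accepting)

start=q0 accept=q4,q7 q0-a->q1 q0-b->q2 q1-a->q3 q1-b->q4 q2-a->q4 q2-b->q5 q3-a->q6 q3-b->q6 q4-a->q6 q4-b->q7 q5-a->q7 q5-b->q8 q6-a->q6 q6-b->q6 q7-a->q6 q7-b->q7 q8-a->q7 q8-b->q8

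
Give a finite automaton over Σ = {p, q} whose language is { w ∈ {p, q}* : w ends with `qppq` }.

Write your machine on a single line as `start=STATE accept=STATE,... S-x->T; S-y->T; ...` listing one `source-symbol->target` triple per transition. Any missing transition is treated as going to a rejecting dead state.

Remember how much of `qppq` the current input suffix matches. State S0 means no match yet; S1 means the last symbol is `q`; S2 means the last 2 symbols are `qp`; S3 means the last 3 symbols are `qpp`; S4 means the last 4 symbols are `qppq`. Only S4 accepts. On a mismatch, fall back to the longest proper suffix that is still a prefix of `qppq`.
With 5 states:
        p   q  
>  S0   S0  S1 
   S1   S2  S1 
   S2   S3  S1 
   S3   S0  S4 
 * S4   S2  S1 
(> = start, * = accepting)

start=S0; accept=S4; S0-p->S0; S0-q->S1; S1-p->S2; S1-q->S1; S2-p->S3; S2-q->S1; S3-p->S0; S3-q->S4; S4-p->S2; S4-q->S1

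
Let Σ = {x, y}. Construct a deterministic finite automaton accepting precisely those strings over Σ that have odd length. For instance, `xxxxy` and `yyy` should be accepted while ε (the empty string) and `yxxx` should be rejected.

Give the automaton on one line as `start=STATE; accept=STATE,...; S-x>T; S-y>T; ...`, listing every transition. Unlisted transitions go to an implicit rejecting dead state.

Count input length modulo 2: every symbol advances one step around the cycle A → B → A. Accept at B.
2 states suffice.
       x  y 
>  A   B  B 
 * B   A  A 
(> = start, * = accepting)

start=A; accept=B; A-x>B; A-y>B; B-x>A; B-y>A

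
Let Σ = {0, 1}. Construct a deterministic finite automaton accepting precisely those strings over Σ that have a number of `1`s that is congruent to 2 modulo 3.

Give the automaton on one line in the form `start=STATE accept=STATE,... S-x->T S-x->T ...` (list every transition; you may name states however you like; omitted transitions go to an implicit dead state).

Keep the running count of `1`s modulo 3: each `1` advances along the cycle q0 → q1 → q2 → q0 while other symbols loop. Accept at q2.
With 3 states:
        0   1  
>  q0   q0  q1 
   q1   q1  q2 
 * q2   q2  q0 
(> = start, * = accepting)

start=q0 accept=q2 q0-0->q0 q0-1->q1 q1-0->q1 q1-1->q2 q2-0->q2 q2-1->q0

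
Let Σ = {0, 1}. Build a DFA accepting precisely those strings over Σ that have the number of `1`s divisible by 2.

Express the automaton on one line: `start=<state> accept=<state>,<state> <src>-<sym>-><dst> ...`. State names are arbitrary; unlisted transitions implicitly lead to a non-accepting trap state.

start=s0 accept=s0 s0-0->s0 s0-1->s1 s1-0->s1 s1-1->s0

The only thing that matters is how many `1`s have appeared, reduced mod 2. Use one state per residue: s0 for 0, …, s1 for 1. Reading `1` moves to the next residue; anything else stays put. s0 is accepting.
2 states suffice.
        0   1  
>* s0   s0  s1 
   s1   s1  s0 
(> = start, * = accepting)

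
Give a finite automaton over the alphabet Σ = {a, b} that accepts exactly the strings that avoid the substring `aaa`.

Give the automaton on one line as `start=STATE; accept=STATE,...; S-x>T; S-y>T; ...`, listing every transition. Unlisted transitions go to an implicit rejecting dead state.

This is the complement of 'contains `aaa`'. Use the same substring-matching states — q0 through q3 holding how much of `aaa` has just been matched — but flip the accepting set: everything except the trap q3 accepts.
With 4 states:
        a   b  
>* q0   q1  q0 
 * q1   q2  q0 
 * q2   q3  q0 
   q3   q3  q3 
(> = start, * = accepting)

start=q0; accept=q0,q1,q2; q0-a>q1; q0-b>q0; q1-a>q2; q1-b>q0; q2-a>q3; q2-b>q0; q3-a>q3; q3-b>q3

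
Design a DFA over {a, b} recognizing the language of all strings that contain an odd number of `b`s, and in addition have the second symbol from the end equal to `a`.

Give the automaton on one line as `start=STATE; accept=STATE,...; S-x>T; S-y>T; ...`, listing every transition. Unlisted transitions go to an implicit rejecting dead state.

Run two small machines in parallel and take their product. The first has 2 states tracking the count of `b`s modulo 2; the second has 7 states tracking the last 2 symbols read. A product state is a pair (one from each), accepting exactly when both do. Minimizing collapses redundant product states.
With 6 states:
        a   b  
>  q0   q1  q2 
   q1   q1  q3 
   q2   q4  q0 
 * q3   q4  q0 
   q4   q5  q0 
 * q5   q5  q0 
(> = start, * = accepting)

start=q0; accept=q3,q5; q0-a>q1; q0-b>q2; q1-a>q1; q1-b>q3; q2-a>q4; q2-b>q0; q3-a>q4; q3-b>q0; q4-a>q5; q4-b>q0; q5-a>q5; q5-b>q0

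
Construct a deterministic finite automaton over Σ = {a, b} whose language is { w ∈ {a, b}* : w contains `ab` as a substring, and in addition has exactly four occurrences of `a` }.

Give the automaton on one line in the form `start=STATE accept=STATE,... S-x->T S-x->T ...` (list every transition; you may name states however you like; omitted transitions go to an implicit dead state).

start=s0 accept=s9 s0-a->s1 s0-b->s0 s1-a->s2 s1-b->s3 s2-a->s4 s2-b->s5 s3-a->s5 s3-b->s3 s4-a->s6 s4-b->s7 s5-a->s7 s5-b->s5 s6-a->s8 s6-b->s9 s7-a->s9 s7-b->s7 s8-a->s8 s8-b->s8 s9-a->s8 s9-b->s9

Run two small machines in parallel and take their product. The first has 3 states tracking whether and how much of `ab` has been seen; the second has 6 states tracking the count of `a`s, saturating at 5. A product state is a pair (one from each), accepting exactly when both do. Equivalent product states are then merged.
A 10-state machine:
        a   b  
>  s0   s1  s0 
   s1   s2  s3 
   s2   s4  s5 
   s3   s5  s3 
   s4   s6  s7 
   s5   s7  s5 
   s6   s8  s9 
   s7   s9  s7 
   s8   s8  s8 
 * s9   s8  s9 
(> = start, * = accepting)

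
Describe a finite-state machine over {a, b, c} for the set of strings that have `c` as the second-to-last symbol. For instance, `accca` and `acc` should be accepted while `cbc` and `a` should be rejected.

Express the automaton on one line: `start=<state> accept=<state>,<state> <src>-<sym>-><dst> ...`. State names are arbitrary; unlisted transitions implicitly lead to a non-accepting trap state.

Because acceptance depends on a position counted from the end, the machine has to buffer the most recent 2 symbols. Make each state the string of the last up-to-2 symbols read; on input `x` shift the window left and append `x`. Accept when the buffered window has length 2 and begins with `c`.
A 13-state machine:
          a    b    c  
>  q0     q1   q2   q3 
   q1     q4   q5   q6 
   q2     q7   q8   q9 
   q3    q10  q11  q12 
   q4     q4   q5   q6 
   q5     q7   q8   q9 
   q6    q10  q11  q12 
   q7     q4   q5   q6 
   q8     q7   q8   q9 
   q9    q10  q11  q12 
 * q10    q4   q5   q6 
 * q11    q7   q8   q9 
 * q12   q10  q11  q12 
(> = start, * = accepting)

start=q0 accept=q10,q11,q12 q0-a->q1 q0-b->q2 q0-c->q3 q1-a->q4 q1-b->q5 q1-c->q6 q2-a->q7 q2-b->q8 q2-c->q9 q3-a->q10 q3-b->q11 q3-c->q12 q4-a->q4 q4-b->q5 q4-c->q6 q5-a->q7 q5-b->q8 q5-c->q9 q6-a->q10 q6-b->q11 q6-c->q12 q7-a->q4 q7-b->q5 q7-c->q6 q8-a->q7 q8-b->q8 q8-c->q9 q9-a->q10 q9-b->q11 q9-c->q12 q10-a->q4 q10-b->q5 q10-c->q6 q11-a->q7 q11-b->q8 q11-c->q9 q12-a->q10 q12-b->q11 q12-c->q12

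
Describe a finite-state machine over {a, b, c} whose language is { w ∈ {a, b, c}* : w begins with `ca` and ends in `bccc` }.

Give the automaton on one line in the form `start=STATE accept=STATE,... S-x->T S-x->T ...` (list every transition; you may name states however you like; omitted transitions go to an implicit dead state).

Handle the two conditions separately and then intersect. The first has 4 states tracking whether the input so far still matches the prefix `ca`; the second has 5 states tracking how much of the suffix `bccc` has currently been matched. A product state is a pair (one from each), accepting exactly when both do.
12 states suffice.
          a    b    c  
>  S0     S1   S2   S3 
   S1     S1   S2   S1 
   S2     S1   S2   S4 
   S3     S5   S2   S1 
   S4     S1   S2   S6 
   S5     S5   S7   S5 
   S6     S1   S2   S8 
   S7     S5   S7   S9 
   S8     S1   S2   S1 
   S9     S5   S7  S10 
   S10    S5   S7  S11 
 * S11    S5   S7   S5 
(> = start, * = accepting)

start=S0 accept=S11 S0-a->S1 S0-b->S2 S0-c->S3 S1-a->S1 S1-b->S2 S1-c->S1 S2-a->S1 S2-b->S2 S2-c->S4 S3-a->S5 S3-b->S2 S3-c->S1 S4-a->S1 S4-b->S2 S4-c->S6 S5-a->S5 S5-b->S7 S5-c->S5 S6-a->S1 S6-b->S2 S6-c->S8 S7-a->S5 S7-b->S7 S7-c->S9 S8-a->S1 S8-b->S2 S8-c->S1 S9-a->S5 S9-b->S7 S9-c->S10 S10-a->S5 S10-b->S7 S10-c->S11 S11-a->S5 S11-b->S7 S11-c->S5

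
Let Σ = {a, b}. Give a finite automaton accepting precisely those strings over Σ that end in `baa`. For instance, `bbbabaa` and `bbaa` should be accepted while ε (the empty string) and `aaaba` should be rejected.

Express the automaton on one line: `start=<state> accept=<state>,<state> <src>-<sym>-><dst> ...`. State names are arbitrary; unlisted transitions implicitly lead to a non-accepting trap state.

Remember how much of `baa` the current input suffix matches. State s0 means no match yet; s1 means the last symbol is `b`; s2 means the last 2 symbols are `ba`; s3 means the last 3 symbols are `baa`. Only s3 accepts. On a mismatch, fall back to the longest proper suffix that is still a prefix of `baa`.
With 4 states:
        a   b  
>  s0   s0  s1 
   s1   s2  s1 
   s2   s3  s1 
 * s3   s0  s1 
(> = start, * = accepting)

start=s0 accept=s3 s0-a->s0 s0-b->s1 s1-a->s2 s1-b->s1 s2-a->s3 s2-b->s1 s3-a->s0 s3-b->s1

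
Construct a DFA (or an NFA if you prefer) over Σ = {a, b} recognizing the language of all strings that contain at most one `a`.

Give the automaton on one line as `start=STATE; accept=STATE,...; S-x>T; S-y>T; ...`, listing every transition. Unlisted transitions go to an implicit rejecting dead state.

start=q0; accept=q0,q1; q0-a>q1; q0-b>q0; q1-a>q2; q1-b>q1; q2-a>q2; q2-b>q2

Count `a`s, saturating at 2: state q0 means no `a` yet, q1 means one `a` seen, q2 means more than one. Each `a` increments (capped at q2); other symbols loop. Accept from {q0, q1}.
        a   b  
>* q0   q1  q0 
 * q1   q2  q1 
   q2   q2  q2 
(> = start, * = accepting)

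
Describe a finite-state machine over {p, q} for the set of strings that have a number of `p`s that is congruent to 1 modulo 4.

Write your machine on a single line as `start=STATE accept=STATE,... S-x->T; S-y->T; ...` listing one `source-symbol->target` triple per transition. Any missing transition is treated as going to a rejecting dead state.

Keep the running count of `p`s modulo 4: each `p` advances along the cycle S0 → S1 → S2 → S3 → S0 while other symbols loop. Accept at S1.
        p   q  
>  S0   S1  S0 
 * S1   S2  S1 
   S2   S3  S2 
   S3   S0  S3 
(> = start, * = accepting)

start=S0; accept=S1; S0-p->S1; S0-q->S0; S1-p->S2; S1-q->S1; S2-p->S3; S2-q->S2; S3-p->S0; S3-q->S3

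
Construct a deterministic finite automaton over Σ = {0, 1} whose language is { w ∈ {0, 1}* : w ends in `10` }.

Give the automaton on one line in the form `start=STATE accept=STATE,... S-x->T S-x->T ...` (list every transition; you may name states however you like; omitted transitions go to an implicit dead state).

start=q0 accept=q2 q0-0->q0 q0-1->q1 q1-0->q2 q1-1->q1 q2-0->q0 q2-1->q1

Let each state record the length of the longest suffix of the input read so far that is also a prefix of `10`. q1 means the last symbol is `1`; q2 means the last 2 symbols are `10`. Accept only at q2, where the string currently ends in `10`.
3 states suffice.
        0   1  
>  q0   q0  q1 
   q1   q2  q1 
 * q2   q0  q1 
(> = start, * = accepting)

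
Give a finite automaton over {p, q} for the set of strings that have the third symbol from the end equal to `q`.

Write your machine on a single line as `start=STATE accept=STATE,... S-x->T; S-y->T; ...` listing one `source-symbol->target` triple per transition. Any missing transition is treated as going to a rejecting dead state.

Because acceptance depends on a position counted from the end, the machine has to buffer the most recent 3 symbols. Make each state the string of the last up-to-3 symbols read; on input `x` shift the window left and append `x`. Accept when the buffered window has length 3 and begins with `q`.
15 states suffice.
          p    q  
>  s0     s1   s2 
   s1     s3   s4 
   s2     s5   s6 
   s3     s7   s8 
   s4     s9  s10 
   s5    s11  s12 
   s6    s13  s14 
   s7     s7   s8 
   s8     s9  s10 
   s9    s11  s12 
   s10   s13  s14 
 * s11    s7   s8 
 * s12    s9  s10 
 * s13   s11  s12 
 * s14   s13  s14 
(> = start, * = accepting)

start=s0; accept=s11,s12,s13,s14; s0-p->s1; s0-q->s2; s1-p->s3; s1-q->s4; s2-p->s5; s2-q->s6; s3-p->s7; s3-q->s8; s4-p->s9; s4-q->s10; s5-p->s11; s5-q->s12; s6-p->s13; s6-q->s14; s7-p->s7; s7-q->s8; s8-p->s9; s8-q->s10; s9-p->s11; s9-q->s12; s10-p->s13; s10-q->s14; s11-p->s7; s11-q->s8; s12-p->s9; s12-q->s10; s13-p->s11; s13-q->s12; s14-p->s13; s14-q->s14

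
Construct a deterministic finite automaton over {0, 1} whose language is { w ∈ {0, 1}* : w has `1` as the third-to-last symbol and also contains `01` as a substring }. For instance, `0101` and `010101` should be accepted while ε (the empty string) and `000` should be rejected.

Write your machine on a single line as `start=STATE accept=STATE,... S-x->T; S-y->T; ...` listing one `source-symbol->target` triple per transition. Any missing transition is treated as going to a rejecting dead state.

Run two small machines in parallel and take their product. One (15 states) tracks the last 3 symbols read; the other (3 states) tracks whether and how much of `01` has been seen. Each combined state is a pair, one component from each; accept when both components accept. Minimizing collapses redundant product states.
11 states suffice.
          0    1  
>  s0     s1   s2 
   s1     s1   s3 
   s2     s4   s2 
   s3     s5   s6 
   s4     s1   s7 
   s5     s8   s7 
   s6     s9  s10 
 * s7     s5   s6 
 * s8     s1   s3 
 * s9     s8   s7 
 * s10    s9  s10 
(> = start, * = accepting)

start=s0; accept=s7,s8,s9,s10; s0-0->s1; s0-1->s2; s1-0->s1; s1-1->s3; s2-0->s4; s2-1->s2; s3-0->s5; s3-1->s6; s4-0->s1; s4-1->s7; s5-0->s8; s5-1->s7; s6-0->s9; s6-1->s10; s7-0->s5; s7-1->s6; s8-0->s1; s8-1->s3; s9-0->s8; s9-1->s7; s10-0->s9; s10-1->s10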